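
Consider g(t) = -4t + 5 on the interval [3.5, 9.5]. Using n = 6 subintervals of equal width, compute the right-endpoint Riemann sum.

Δt = (9.5 − 3.5)/6 = 1.
Right endpoints: 4.5, 5.5, 6.5, 7.5, 8.5, 9.5.
g(4.5) = -13, g(5.5) = -17, g(6.5) = -21, g(7.5) = -25, g(8.5) = -29, g(9.5) = -33.
Sum = Δt · [g(4.5) + g(5.5) + g(6.5) + ...].
Sum = -138.

-138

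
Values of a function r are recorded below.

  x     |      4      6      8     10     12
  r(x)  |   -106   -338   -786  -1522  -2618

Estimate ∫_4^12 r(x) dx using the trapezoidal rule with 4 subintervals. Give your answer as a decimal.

-8016

Δx = 2.
T_4 = (2/2)·[(-106) + 2·(-338) + 2·(-786) + 2·(-1522) + (-2618)] = -8016.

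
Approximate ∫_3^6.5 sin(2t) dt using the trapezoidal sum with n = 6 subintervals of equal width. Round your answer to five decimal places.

0.02330

Δt = (6.5 − 3)/6 = 7/12.
f(3) ≈ -0.27942, f(43/12) ≈ 0.77295, f(25/6) ≈ 0.88729, f(4.75) ≈ -0.07515, f(16/3) ≈ -0.94640, f(71/12) ≈ -0.66913, f(6.5) ≈ 0.42017.
T_6 = (Δt/2)·[f(t_0) + 2f(t_1) + ... + 2f(t_{5}) + f(t_6)].
Sum ≈ 0.02330.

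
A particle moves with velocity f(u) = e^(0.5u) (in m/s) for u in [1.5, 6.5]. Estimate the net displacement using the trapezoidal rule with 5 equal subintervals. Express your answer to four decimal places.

48.3290

Δu = (6.5 − 1.5)/5 = 1.
f(1.5) ≈ 2.1170, f(2.5) ≈ 3.4903, f(3.5) ≈ 5.7546, f(4.5) ≈ 9.4877, f(5.5) ≈ 15.6426, f(6.5) ≈ 25.7903.
T_5 = (Δu/2)·[f(u_0) + 2f(u_1) + ... + 2f(u_{4}) + f(u_5)].
Sum ≈ 48.3290.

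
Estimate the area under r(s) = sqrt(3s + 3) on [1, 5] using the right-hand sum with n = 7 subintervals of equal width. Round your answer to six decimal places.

Δs = (5 − 1)/7 = 4/7.
Right endpoints: 11/7, 15/7, 19/7, 23/7, 27/7, 31/7, 5.
r(11/7) ≈ 2.777460, r(15/7) ≈ 3.070598, r(19/7) ≈ 3.338092, r(23/7) ≈ 3.585686, r(27/7) ≈ 3.817254, r(31/7) ≈ 4.035556, r(5) ≈ 4.242641.
Sum = Δs · [r(11/7) + r(15/7) + r(19/7) + ...].
Sum ≈ 14.209878.

14.209878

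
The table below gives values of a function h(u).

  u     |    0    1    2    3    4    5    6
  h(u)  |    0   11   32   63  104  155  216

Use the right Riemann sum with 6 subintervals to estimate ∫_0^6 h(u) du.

581

Δu = 1.
Sum = 1·[11 + 32 + 63 + 104 + 155 + 216] = 581.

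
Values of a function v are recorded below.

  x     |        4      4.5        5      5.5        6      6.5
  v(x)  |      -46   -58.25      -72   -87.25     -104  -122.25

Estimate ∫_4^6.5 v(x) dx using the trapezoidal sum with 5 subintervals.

-202.8125

Δx = 0.5.
T_5 = (0.5/2)·[(-46) + 2·(-58.25) + 2·(-72) + 2·(-87.25) + 2·(-104) + (-122.25)] = -202.8125.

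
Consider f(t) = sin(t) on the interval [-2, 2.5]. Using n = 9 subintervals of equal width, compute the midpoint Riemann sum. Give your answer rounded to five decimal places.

0.38904

Δt = (2.5 − (-2))/9 = 0.5.
Midpoints: -1.75, -1.25, -0.75, -0.25, 0.25, 0.75, 1.25, 1.75, 2.25.
f(-1.75) ≈ -0.98399, f(-1.25) ≈ -0.94898, f(-0.75) ≈ -0.68164, f(-0.25) ≈ -0.24740, f(0.25) ≈ 0.24740, f(0.75) ≈ 0.68164, f(1.25) ≈ 0.94898, f(1.75) ≈ 0.98399, f(2.25) ≈ 0.77807.
Sum = Δt · [f(-1.75) + f(-1.25) + f(-0.75) + ...].
Sum ≈ 0.38904.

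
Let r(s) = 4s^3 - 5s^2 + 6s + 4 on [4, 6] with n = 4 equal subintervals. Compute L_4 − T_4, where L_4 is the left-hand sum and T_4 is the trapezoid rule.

L_4 = 729.25.
T_4 = 859.25.
L_4 − T_4 = -130.

-130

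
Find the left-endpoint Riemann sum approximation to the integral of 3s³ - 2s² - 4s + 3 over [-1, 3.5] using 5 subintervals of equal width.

Δs = (3.5 − (-1))/5 = 0.9.
Left endpoints: -1, -0.1, 0.8, 1.7, 2.6.
f(-1) = 2, f(-0.1) = 3.377, f(0.8) = 0.056, f(1.7) = 5.159, f(2.6) = 31.808.
Sum = Δs · [f(-1) + f(-0.1) + f(0.8) + f(1.7) + f(2.6)].
Sum = 38.16.

38.16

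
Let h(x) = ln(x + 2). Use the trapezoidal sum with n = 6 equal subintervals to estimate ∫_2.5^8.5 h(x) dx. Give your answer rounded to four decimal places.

11.9105

Δx = (8.5 − 2.5)/6 = 1.
h(2.5) ≈ 1.5041, h(3.5) ≈ 1.7047, h(4.5) ≈ 1.8718, h(5.5) ≈ 2.0149, h(6.5) ≈ 2.1401, h(7.5) ≈ 2.2513, h(8.5) ≈ 2.3514.
T_6 = (Δx/2)·[h(x_0) + 2h(x_1) + ... + 2h(x_{5}) + h(x_6)].
Sum ≈ 11.9105.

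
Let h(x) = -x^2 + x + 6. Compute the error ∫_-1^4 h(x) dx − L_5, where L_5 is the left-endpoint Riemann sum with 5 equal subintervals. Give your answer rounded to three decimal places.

Exact integral: ∫_-1^4 h(x) dx ≈ 15.83333.
L_5 = 20.
Error ≈ 15.83333 − 20 ≈ -4.167.

-4.167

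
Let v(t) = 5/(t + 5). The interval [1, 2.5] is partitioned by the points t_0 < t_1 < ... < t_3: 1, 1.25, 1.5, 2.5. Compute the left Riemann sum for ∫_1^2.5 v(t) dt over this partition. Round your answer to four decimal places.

Subinterval widths: 0.25, 0.25, 1.
Left endpoints: 1, 1.25, 1.5.
v(1) = 5/6, v(1.25) = 0.8, v(1.5) = 10/13.
Sum = Σ Δt_i · v(t_i).
Sum ≈ 1.1776.

1.1776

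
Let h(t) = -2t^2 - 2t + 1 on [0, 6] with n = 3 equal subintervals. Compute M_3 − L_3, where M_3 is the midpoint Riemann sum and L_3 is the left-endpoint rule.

-72

M_3 = -170.
L_3 = -98.
M_3 − L_3 = -72.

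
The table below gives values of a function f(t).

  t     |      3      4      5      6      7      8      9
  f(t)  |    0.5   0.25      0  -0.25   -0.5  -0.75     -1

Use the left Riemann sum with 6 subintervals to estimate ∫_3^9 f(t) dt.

Δt = 1.
Sum = 1·[0.5 + 0.25 + 0 + (-0.25) + (-0.5) + (-0.75)] = -0.75.

-0.75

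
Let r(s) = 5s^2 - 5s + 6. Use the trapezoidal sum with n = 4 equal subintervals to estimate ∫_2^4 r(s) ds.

Δs = (4 − 2)/4 = 0.5.
r(2) = 16, r(2.5) = 24.75, r(3) = 36, r(3.5) = 49.75, r(4) = 66.
T_4 = (Δs/2)·[r(s_0) + 2r(s_1) + 2r(s_2) + 2r(s_3) + r(s_4)].
Sum = 75.75.

75.75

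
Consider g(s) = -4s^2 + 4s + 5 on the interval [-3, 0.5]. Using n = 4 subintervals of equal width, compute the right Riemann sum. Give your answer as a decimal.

Δs = (0.5 − (-3))/4 = 0.875.
Right endpoints: -2.125, -1.25, -0.375, 0.5.
g(-2.125) = -21.5625, g(-1.25) = -6.25, g(-0.375) = 2.9375, g(0.5) = 6.
Sum = Δs · [g(-2.125) + g(-1.25) + g(-0.375) + g(0.5)].
Sum = -16.515625.

-16.515625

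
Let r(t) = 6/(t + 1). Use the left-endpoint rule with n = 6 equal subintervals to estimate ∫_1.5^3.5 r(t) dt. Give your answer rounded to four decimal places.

3.7106

Δt = (3.5 − 1.5)/6 = 1/3.
Left endpoints: 1.5, 11/6, 13/6, 2.5, 17/6, 19/6.
r(1.5) = 2.4, r(11/6) = 36/17, r(13/6) = 36/19, r(2.5) = 12/7, r(17/6) = 36/23, r(19/6) = 1.44.
Sum = Δt · [r(1.5) + r(11/6) + r(13/6) + ...].
Sum ≈ 3.7106.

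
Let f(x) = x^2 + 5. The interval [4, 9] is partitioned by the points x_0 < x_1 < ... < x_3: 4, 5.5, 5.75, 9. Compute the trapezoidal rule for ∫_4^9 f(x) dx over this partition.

Subinterval widths: 1.5, 0.25, 3.25.
f(4) = 21, f(5.5) = 35.25, f(5.75) = 38.0625, f(9) = 86.
On each subinterval the trapezoid contributes (Δx_i/2)·[f(x_{i-1}) + f(x_i)].
Sum = 252.953125.

252.953125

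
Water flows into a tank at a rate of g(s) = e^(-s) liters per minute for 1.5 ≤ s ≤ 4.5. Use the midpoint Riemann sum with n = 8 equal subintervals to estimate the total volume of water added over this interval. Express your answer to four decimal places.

Δs = (4.5 − 1.5)/8 = 0.375.
Midpoints: 1.6875, 2.0625, 2.4375, 2.8125, 3.1875, 3.5625, 3.9375, 4.3125.
g(1.6875) ≈ 0.1850, g(2.0625) ≈ 0.1271, g(2.4375) ≈ 0.0874, g(2.8125) ≈ 0.0601, g(3.1875) ≈ 0.0413, g(3.5625) ≈ 0.0284, g(3.9375) ≈ 0.0195, g(4.3125) ≈ 0.0134.
Sum = Δs · [g(1.6875) + g(2.0625) + g(2.4375) + ...].
Sum ≈ 0.2108.

0.2108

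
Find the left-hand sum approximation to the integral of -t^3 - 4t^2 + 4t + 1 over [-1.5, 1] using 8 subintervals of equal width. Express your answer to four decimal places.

Δt = (1 − (-1.5))/8 = 0.3125.
Left endpoints: -1.5, -1.1875, -0.875, -0.5625, -0.25, 0.0625, 0.375, 0.6875.
f(-1.5) = -10.625, f(-1.1875) = -31605/4096, f(-0.875) = -2505/512, f(-0.5625) = -9575/4096, f(-0.25) = -0.234375, f(0.0625) = 5055/4096, f(0.375) = 965/512, f(0.6875) = 6285/4096.
Sum = Δt · [f(-1.5) + f(-1.1875) + f(-0.875) + ...].
Sum ≈ -6.6101.

-6.6101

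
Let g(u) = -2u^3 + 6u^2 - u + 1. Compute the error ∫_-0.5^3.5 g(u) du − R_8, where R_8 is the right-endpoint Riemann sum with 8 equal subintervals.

Exact integral: ∫_-0.5^3.5 g(u) du = 9.
R_8 = 4.
Error = 9 − 4 = 5.

5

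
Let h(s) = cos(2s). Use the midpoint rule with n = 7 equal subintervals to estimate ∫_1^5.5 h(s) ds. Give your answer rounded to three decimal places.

-1.024

Δs = (5.5 − 1)/7 = 9/14.
Midpoints: 37/28, 55/28, 73/28, 3.25, 109/28, 127/28, 145/28.
h(37/28) ≈ -0.878, h(55/28) ≈ -0.706, h(73/28) ≈ 0.481, h(3.25) ≈ 0.977, h(109/28) ≈ 0.068, h(127/28) ≈ -0.938, h(145/28) ≈ -0.596.
Sum = Δs · [h(37/28) + h(55/28) + h(73/28) + ...].
Sum ≈ -1.024.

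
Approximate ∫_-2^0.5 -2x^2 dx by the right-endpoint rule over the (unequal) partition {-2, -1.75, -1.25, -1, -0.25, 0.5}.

-4.0625

Subinterval widths: 0.25, 0.5, 0.25, 0.75, 0.75.
Right endpoints: -1.75, -1.25, -1, -0.25, 0.5.
f(-1.75) = -6.125, f(-1.25) = -3.125, f(-1) = -2, f(-0.25) = -0.125, f(0.5) = -0.5.
Sum = Σ Δx_i · f(x_i).
Sum = -4.0625.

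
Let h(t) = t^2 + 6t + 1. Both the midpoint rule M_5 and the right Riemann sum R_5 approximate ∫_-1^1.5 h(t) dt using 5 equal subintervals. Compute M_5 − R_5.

M_5 = 7.65625.
R_5 = 11.875.
M_5 − R_5 = -4.21875.

-4.21875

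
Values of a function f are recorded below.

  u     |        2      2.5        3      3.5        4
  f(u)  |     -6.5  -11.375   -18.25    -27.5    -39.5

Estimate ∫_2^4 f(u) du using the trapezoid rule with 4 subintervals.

Δu = 0.5.
T_4 = (0.5/2)·[(-6.5) + 2·(-11.375) + 2·(-18.25) + 2·(-27.5) + (-39.5)] = -40.0625.

-40.0625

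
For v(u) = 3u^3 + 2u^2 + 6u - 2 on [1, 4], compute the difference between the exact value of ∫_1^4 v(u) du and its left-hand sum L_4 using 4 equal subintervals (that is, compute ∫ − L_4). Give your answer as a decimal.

Exact integral: ∫_1^4 v(u) du = 272.25.
L_4 = 190.265625.
Error = 272.25 − 190.265625 = 81.984375.

81.984375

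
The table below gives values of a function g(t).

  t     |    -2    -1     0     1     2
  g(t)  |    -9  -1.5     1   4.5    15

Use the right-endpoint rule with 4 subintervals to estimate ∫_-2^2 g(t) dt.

Δt = 1.
Sum = 1·[(-1.5) + 1 + 4.5 + 15] = 19.

19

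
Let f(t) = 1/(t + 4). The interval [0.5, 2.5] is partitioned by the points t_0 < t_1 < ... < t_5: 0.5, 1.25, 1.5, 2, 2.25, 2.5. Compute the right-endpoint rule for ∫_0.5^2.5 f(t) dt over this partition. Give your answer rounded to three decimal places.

0.350

Subinterval widths: 0.75, 0.25, 0.5, 0.25, 0.25.
Right endpoints: 1.25, 1.5, 2, 2.25, 2.5.
f(1.25) = 4/21, f(1.5) = 2/11, f(2) = 1/6, f(2.25) = 0.16, f(2.5) = 2/13.
Sum = Σ Δt_i · f(t_i).
Sum ≈ 0.350.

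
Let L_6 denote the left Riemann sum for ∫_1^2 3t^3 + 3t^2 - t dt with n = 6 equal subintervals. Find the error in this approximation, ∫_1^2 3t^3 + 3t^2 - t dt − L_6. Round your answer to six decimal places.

2.340278

Exact integral: ∫_1^2 f(t) dt = 16.75.
L_6 ≈ 14.40972222.
Error ≈ 16.75 − 14.40972222 ≈ 2.340278.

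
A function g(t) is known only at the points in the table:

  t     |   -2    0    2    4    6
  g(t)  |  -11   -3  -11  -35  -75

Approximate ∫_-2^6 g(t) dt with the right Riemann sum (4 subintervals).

-248

Δt = 2.
Sum = 2·[(-3) + (-11) + (-35) + (-75)] = -248.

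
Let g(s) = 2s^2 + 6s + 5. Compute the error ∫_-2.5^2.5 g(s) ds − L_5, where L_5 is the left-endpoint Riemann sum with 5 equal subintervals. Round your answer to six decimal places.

13.333333

Exact integral: ∫_-2.5^2.5 g(s) ds ≈ 45.83333333.
L_5 = 32.5.
Error ≈ 45.83333333 − 32.5 ≈ 13.333333.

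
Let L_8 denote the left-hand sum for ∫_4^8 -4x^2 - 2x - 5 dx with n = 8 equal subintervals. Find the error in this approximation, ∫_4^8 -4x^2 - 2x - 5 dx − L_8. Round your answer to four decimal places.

-49.3333

Exact integral: ∫_4^8 f(x) dx ≈ -665.333333.
L_8 = -616.
Error ≈ -665.333333 − (-616) ≈ -49.3333.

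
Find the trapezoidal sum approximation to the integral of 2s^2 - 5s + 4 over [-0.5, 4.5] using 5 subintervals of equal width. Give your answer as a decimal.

32.5

Δs = (4.5 − (-0.5))/5 = 1.
f(-0.5) = 7, f(0.5) = 2, f(1.5) = 1, f(2.5) = 4, f(3.5) = 11, f(4.5) = 22.
T_5 = (Δs/2)·[f(s_0) + 2f(s_1) + ... + 2f(s_{4}) + f(s_5)].
Sum = 32.5.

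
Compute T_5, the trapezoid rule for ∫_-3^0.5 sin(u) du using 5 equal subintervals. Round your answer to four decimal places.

Δu = (0.5 − (-3))/5 = 0.7.
f(-3) ≈ -0.1411, f(-2.3) ≈ -0.7457, f(-1.6) ≈ -0.9996, f(-0.9) ≈ -0.7833, f(-0.2) ≈ -0.1987, f(0.5) ≈ 0.4794.
T_5 = (Δu/2)·[f(u_0) + 2f(u_1) + ... + 2f(u_{4}) + f(u_5)].
Sum ≈ -1.7907.

-1.7907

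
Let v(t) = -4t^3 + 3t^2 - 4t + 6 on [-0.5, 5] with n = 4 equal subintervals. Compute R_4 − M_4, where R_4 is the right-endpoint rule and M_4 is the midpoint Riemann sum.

-370.5625

R_4 = -866.078125.
M_4 = -495.515625.
R_4 − M_4 = -370.5625.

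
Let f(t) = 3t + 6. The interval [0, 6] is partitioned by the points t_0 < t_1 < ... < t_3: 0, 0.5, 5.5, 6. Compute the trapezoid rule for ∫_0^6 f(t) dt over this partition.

90

Subinterval widths: 0.5, 5, 0.5.
f(0) = 6, f(0.5) = 7.5, f(5.5) = 22.5, f(6) = 24.
On each subinterval the trapezoid contributes (Δt_i/2)·[f(t_{i-1}) + f(t_i)].
Sum = 90.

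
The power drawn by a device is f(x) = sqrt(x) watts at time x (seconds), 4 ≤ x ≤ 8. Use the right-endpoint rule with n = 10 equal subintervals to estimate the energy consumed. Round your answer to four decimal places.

Δx = (8 − 4)/10 = 0.4.
Right endpoints: 4.4, 4.8, 5.2, 5.6, 6, 6.4, 6.8, 7.2, 7.6, 8.
f(4.4) ≈ 2.0976, f(4.8) ≈ 2.1909, f(5.2) ≈ 2.2804, f(5.6) ≈ 2.3664, f(6) ≈ 2.4495, f(6.4) ≈ 2.5298, f(6.8) ≈ 2.6077, f(7.2) ≈ 2.6833, f(7.6) ≈ 2.7568, f(8) ≈ 2.8284.
Sum = Δx · [f(4.4) + f(4.8) + f(5.2) + ...].
Sum ≈ 9.9163.

9.9163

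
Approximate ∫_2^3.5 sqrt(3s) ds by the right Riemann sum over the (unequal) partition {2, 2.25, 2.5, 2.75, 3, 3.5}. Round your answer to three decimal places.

Subinterval widths: 0.25, 0.25, 0.25, 0.25, 0.5.
Right endpoints: 2.25, 2.5, 2.75, 3, 3.5.
f(2.25) ≈ 2.598, f(2.5) ≈ 2.739, f(2.75) ≈ 2.872, f(3) ≈ 3.000, f(3.5) ≈ 3.240.
Sum = Σ Δs_i · f(s_i).
Sum ≈ 4.422.

4.422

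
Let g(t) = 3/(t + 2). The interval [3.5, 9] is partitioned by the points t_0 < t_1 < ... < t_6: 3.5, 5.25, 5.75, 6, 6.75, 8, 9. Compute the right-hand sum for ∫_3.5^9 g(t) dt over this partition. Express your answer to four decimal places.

Subinterval widths: 1.75, 0.5, 0.25, 0.75, 1.25, 1.
Right endpoints: 5.25, 5.75, 6, 6.75, 8, 9.
g(5.25) = 12/29, g(5.75) = 12/31, g(6) = 0.375, g(6.75) = 12/35, g(8) = 0.3, g(9) = 3/11.
Sum = Σ Δt_i · g(t_i).
Sum ≈ 1.9163.

1.9163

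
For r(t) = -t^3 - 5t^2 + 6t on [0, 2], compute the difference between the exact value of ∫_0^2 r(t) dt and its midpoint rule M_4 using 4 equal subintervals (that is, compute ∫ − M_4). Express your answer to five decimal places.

Exact integral: ∫_0^2 r(t) dt ≈ -5.3333333.
M_4 = -5.
Error ≈ -5.3333333 − (-5) ≈ -0.33333.

-0.33333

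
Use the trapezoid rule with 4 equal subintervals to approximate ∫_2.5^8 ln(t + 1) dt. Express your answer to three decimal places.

9.863

Δt = (8 − 2.5)/4 = 1.375.
f(2.5) ≈ 1.253, f(3.875) ≈ 1.584, f(5.25) ≈ 1.833, f(6.625) ≈ 2.031, f(8) ≈ 2.197.
T_4 = (Δt/2)·[f(t_0) + 2f(t_1) + 2f(t_2) + 2f(t_3) + f(t_4)].
Sum ≈ 9.863.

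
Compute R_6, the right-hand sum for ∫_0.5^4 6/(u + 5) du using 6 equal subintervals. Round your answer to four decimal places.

Δu = (4 − 0.5)/6 = 7/12.
Right endpoints: 13/12, 5/3, 2.25, 17/6, 41/12, 4.
f(13/12) = 72/73, f(5/3) = 0.9, f(2.25) = 24/29, f(17/6) = 36/47, f(41/12) = 72/101, f(4) = 2/3.
Sum = Δu · [f(13/12) + f(5/3) + f(2.25) + ...].
Sum ≈ 2.8346.

2.8346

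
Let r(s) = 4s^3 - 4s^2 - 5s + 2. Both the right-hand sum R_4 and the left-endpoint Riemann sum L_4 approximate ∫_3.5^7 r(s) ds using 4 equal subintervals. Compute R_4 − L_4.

R_4 = 2245.49609375.
L_4 = 1338.99609375.
R_4 − L_4 = 906.5.

906.5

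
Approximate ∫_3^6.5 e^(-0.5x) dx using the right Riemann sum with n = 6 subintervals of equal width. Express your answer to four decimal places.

Δx = (6.5 − 3)/6 = 7/12.
Right endpoints: 43/12, 25/6, 4.75, 16/3, 71/12, 6.5.
f(43/12) ≈ 0.1667, f(25/6) ≈ 0.1245, f(4.75) ≈ 0.0930, f(16/3) ≈ 0.0695, f(71/12) ≈ 0.0519, f(6.5) ≈ 0.0388.
Sum = Δx · [f(43/12) + f(25/6) + f(4.75) + ...].
Sum ≈ 0.3176.

0.3176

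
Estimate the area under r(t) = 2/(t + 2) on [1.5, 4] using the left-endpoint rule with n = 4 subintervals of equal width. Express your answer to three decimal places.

1.156

Δt = (4 − 1.5)/4 = 0.625.
Left endpoints: 1.5, 2.125, 2.75, 3.375.
r(1.5) = 4/7, r(2.125) = 16/33, r(2.75) = 8/19, r(3.375) = 16/43.
Sum = Δt · [r(1.5) + r(2.125) + r(2.75) + r(3.375)].
Sum ≈ 1.156.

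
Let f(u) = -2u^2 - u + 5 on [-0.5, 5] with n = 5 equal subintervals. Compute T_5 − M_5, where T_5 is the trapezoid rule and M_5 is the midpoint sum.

-3.3275

T_5 = -70.51.
M_5 = -67.1825.
T_5 − M_5 = -3.3275.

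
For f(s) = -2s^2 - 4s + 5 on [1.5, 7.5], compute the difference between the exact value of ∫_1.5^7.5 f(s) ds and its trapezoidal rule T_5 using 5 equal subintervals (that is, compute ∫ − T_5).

Exact integral: ∫_1.5^7.5 f(s) ds = -357.
T_5 = -359.88.
Error = -357 − (-359.88) = 2.88.

2.88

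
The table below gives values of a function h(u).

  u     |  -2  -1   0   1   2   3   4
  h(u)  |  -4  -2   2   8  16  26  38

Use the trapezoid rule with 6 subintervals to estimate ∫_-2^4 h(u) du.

Δu = 1.
T_6 = (1/2)·[(-4) + 2·(-2) + 2·2 + 2·8 + 2·16 + 2·26 + 38] = 67.

67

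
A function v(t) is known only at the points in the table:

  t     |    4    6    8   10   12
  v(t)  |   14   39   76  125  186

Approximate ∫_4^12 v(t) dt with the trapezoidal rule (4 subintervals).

Δt = 2.
T_4 = (2/2)·[14 + 2·39 + 2·76 + 2·125 + 186] = 680.

680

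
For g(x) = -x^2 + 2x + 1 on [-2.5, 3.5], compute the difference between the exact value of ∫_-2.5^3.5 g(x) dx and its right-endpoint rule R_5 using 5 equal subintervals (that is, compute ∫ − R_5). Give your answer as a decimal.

Exact integral: ∫_-2.5^3.5 g(x) dx = -7.5.
R_5 = -5.34.
Error = -7.5 − (-5.34) = -2.16.

-2.16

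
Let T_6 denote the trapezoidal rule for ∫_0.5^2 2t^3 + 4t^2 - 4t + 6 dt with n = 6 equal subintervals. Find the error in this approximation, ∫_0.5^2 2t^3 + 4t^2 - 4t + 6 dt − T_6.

-0.1796875

Exact integral: ∫_0.5^2 f(t) dt = 19.96875.
T_6 = 20.1484375.
Error = 19.96875 − 20.1484375 = -0.1796875.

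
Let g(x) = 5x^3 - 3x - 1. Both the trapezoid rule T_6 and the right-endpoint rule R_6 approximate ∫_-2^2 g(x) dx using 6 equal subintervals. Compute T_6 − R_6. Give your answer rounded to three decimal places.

T_6 = -4.
R_6 ≈ 18.66667.
T_6 − R_6 ≈ -22.667.

-22.667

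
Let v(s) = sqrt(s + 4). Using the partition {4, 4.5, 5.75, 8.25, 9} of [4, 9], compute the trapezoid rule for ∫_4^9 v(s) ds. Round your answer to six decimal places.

16.152416

Subinterval widths: 0.5, 1.25, 2.5, 0.75.
v(4) ≈ 2.828427, v(4.5) ≈ 2.915476, v(5.75) ≈ 3.122499, v(8.25) ≈ 3.500000, v(9) ≈ 3.605551.
On each subinterval the trapezoid contributes (Δs_i/2)·[v(s_{i-1}) + v(s_i)].
Sum ≈ 16.152416.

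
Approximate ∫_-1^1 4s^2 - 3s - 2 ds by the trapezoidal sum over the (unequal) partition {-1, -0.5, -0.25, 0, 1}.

-0.5625

Subinterval widths: 0.5, 0.25, 0.25, 1.
f(-1) = 5, f(-0.5) = 0.5, f(-0.25) = -1, f(0) = -2, f(1) = -1.
On each subinterval the trapezoid contributes (Δs_i/2)·[f(s_{i-1}) + f(s_i)].
Sum = -0.5625.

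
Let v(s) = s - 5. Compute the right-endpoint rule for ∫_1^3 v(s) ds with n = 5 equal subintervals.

-5.6

Δs = (3 − 1)/5 = 0.4.
Right endpoints: 1.4, 1.8, 2.2, 2.6, 3.
v(1.4) = -3.6, v(1.8) = -3.2, v(2.2) = -2.8, v(2.6) = -2.4, v(3) = -2.
Sum = Δs · [v(1.4) + v(1.8) + v(2.2) + v(2.6) + v(3)].
Sum = -5.6.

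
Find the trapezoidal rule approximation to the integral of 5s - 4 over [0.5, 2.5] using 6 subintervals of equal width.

7

Δs = (2.5 − 0.5)/6 = 1/3.
f(0.5) = -1.5, f(5/6) = 1/6, f(7/6) = 11/6, f(1.5) = 3.5, f(11/6) = 31/6, f(13/6) = 41/6, f(2.5) = 8.5.
T_6 = (Δs/2)·[f(s_0) + 2f(s_1) + ... + 2f(s_{5}) + f(s_6)].
Sum = 7.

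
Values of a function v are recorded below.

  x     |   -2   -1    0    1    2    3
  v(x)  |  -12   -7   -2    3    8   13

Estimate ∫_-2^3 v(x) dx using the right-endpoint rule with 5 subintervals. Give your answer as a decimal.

Δx = 1.
Sum = 1·[(-7) + (-2) + 3 + 8 + 13] = 15.

15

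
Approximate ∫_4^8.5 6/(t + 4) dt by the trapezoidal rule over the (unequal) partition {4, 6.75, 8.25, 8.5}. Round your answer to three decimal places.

2.706

Subinterval widths: 2.75, 1.5, 0.25.
f(4) = 0.75, f(6.75) = 24/43, f(8.25) = 24/49, f(8.5) = 0.48.
On each subinterval the trapezoid contributes (Δt_i/2)·[f(t_{i-1}) + f(t_i)].
Sum ≈ 2.706.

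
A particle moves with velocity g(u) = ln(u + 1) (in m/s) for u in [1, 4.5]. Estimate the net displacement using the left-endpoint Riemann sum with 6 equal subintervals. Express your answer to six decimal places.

4.185785

Δu = (4.5 − 1)/6 = 7/12.
Left endpoints: 1, 19/12, 13/6, 2.75, 10/3, 47/12.
g(1) ≈ 0.693147, g(19/12) ≈ 0.949081, g(13/6) ≈ 1.152680, g(2.75) ≈ 1.321756, g(10/3) ≈ 1.466337, g(47/12) ≈ 1.592631.
Sum = Δu · [g(1) + g(19/12) + g(13/6) + ...].
Sum ≈ 4.185785.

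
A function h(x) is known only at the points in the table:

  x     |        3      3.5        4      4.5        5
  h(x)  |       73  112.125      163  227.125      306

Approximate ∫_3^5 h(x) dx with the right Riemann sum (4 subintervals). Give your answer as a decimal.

Δx = 0.5.
Sum = 0.5·[112.125 + 163 + 227.125 + 306] = 404.125.

404.125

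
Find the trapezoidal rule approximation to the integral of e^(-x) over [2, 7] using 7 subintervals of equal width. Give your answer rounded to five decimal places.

0.14009

Δx = (7 − 2)/7 = 5/7.
f(2) ≈ 0.13534, f(19/7) ≈ 0.06625, f(24/7) ≈ 0.03243, f(29/7) ≈ 0.01588, f(34/7) ≈ 0.00777, f(39/7) ≈ 0.00381, f(44/7) ≈ 0.00186, f(7) ≈ 0.00091.
T_7 = (Δx/2)·[f(x_0) + 2f(x_1) + ... + 2f(x_{6}) + f(x_7)].
Sum ≈ 0.14009.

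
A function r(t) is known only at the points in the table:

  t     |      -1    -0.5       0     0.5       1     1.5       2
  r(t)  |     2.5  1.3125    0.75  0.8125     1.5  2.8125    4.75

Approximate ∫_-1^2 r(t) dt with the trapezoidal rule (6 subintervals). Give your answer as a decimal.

Δt = 0.5.
T_6 = (0.5/2)·[2.5 + 2·1.3125 + 2·0.75 + 2·0.8125 + 2·1.5 + 2·2.8125 + 4.75] = 5.40625.

5.40625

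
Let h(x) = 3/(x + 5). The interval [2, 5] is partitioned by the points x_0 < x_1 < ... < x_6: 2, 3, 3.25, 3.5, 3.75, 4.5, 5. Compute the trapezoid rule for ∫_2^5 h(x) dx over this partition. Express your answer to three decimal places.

Subinterval widths: 1, 0.25, 0.25, 0.25, 0.75, 0.5.
h(2) = 3/7, h(3) = 0.375, h(3.25) = 4/11, h(3.5) = 6/17, h(3.75) = 12/35, h(4.5) = 6/19, h(5) = 0.3.
On each subinterval the trapezoid contributes (Δx_i/2)·[h(x_{i-1}) + h(x_i)].
Sum ≈ 1.072.

1.072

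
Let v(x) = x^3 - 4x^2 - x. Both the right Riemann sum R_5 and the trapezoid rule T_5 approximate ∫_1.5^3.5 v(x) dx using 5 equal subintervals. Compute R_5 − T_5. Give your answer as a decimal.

R_5 = -21.73.
T_5 = -21.23.
R_5 − T_5 = -0.5.

-0.5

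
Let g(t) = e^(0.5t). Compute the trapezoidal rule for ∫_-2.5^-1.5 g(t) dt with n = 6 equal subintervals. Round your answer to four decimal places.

Δt = (-1.5 − (-2.5))/6 = 1/6.
g(-2.5) ≈ 0.2865, g(-7/3) ≈ 0.3114, g(-13/6) ≈ 0.3385, g(-2) ≈ 0.3679, g(-11/6) ≈ 0.3998, g(-5/3) ≈ 0.4346, g(-1.5) ≈ 0.4724.
T_6 = (Δt/2)·[g(t_0) + 2g(t_1) + ... + 2g(t_{5}) + g(t_6)].
Sum ≈ 0.3719.

0.3719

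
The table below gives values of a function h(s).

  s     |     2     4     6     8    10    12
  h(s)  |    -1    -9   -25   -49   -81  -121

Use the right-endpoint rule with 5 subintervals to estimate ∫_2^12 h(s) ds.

-570

Δs = 2.
Sum = 2·[(-9) + (-25) + (-49) + (-81) + (-121)] = -570.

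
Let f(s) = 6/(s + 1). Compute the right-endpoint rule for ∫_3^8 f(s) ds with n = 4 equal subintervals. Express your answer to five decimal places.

Δs = (8 − 3)/4 = 1.25.
Right endpoints: 4.25, 5.5, 6.75, 8.
f(4.25) = 8/7, f(5.5) = 12/13, f(6.75) = 24/31, f(8) = 2/3.
Sum = Δs · [f(4.25) + f(5.5) + f(6.75) + f(8)].
Sum ≈ 4.38349.

4.38349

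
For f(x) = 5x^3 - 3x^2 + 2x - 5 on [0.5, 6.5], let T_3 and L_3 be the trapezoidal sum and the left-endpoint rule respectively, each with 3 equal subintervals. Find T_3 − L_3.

T_3 = 2166.75.
L_3 = 908.25.
T_3 − L_3 = 1258.5.

1258.5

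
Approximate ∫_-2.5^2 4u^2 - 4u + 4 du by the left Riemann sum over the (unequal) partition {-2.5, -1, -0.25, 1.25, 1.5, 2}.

Subinterval widths: 1.5, 0.75, 1.5, 0.25, 0.5.
Left endpoints: -2.5, -1, -0.25, 1.25, 1.5.
f(-2.5) = 39, f(-1) = 12, f(-0.25) = 5.25, f(1.25) = 5.25, f(1.5) = 7.
Sum = Σ Δu_i · f(u_i).
Sum = 80.1875.

80.1875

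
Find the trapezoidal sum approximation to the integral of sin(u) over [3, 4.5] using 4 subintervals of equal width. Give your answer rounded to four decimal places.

-0.7700

Δu = (4.5 − 3)/4 = 0.375.
f(3) ≈ 0.1411, f(3.375) ≈ -0.2313, f(3.75) ≈ -0.5716, f(4.125) ≈ -0.8324, f(4.5) ≈ -0.9775.
T_4 = (Δu/2)·[f(u_0) + 2f(u_1) + 2f(u_2) + 2f(u_3) + f(u_4)].
Sum ≈ -0.7700.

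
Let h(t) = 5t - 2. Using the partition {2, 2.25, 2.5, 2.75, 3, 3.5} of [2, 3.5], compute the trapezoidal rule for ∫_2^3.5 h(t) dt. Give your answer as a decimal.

Subinterval widths: 0.25, 0.25, 0.25, 0.25, 0.5.
h(2) = 8, h(2.25) = 9.25, h(2.5) = 10.5, h(2.75) = 11.75, h(3) = 13, h(3.5) = 15.5.
On each subinterval the trapezoid contributes (Δt_i/2)·[h(t_{i-1}) + h(t_i)].
Sum = 17.625.

17.625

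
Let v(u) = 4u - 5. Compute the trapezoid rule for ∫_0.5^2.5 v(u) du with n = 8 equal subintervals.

2

Δu = (2.5 − 0.5)/8 = 0.25.
v(0.5) = -3, v(0.75) = -2, v(1) = -1, v(1.25) = 0, v(1.5) = 1, v(1.75) = 2, v(2) = 3, v(2.25) = 4, v(2.5) = 5.
T_8 = (Δu/2)·[v(u_0) + 2v(u_1) + ... + 2v(u_{7}) + v(u_8)].
Sum = 2.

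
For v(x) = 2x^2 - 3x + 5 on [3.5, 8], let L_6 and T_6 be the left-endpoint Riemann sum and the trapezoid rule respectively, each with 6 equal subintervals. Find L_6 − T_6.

L_6 = 224.71875.
T_6 = 258.46875.
L_6 − T_6 = -33.75.

-33.75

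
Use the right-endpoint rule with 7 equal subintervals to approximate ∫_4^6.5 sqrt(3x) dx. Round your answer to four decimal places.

10.0668

Δx = (6.5 − 4)/7 = 5/14.
Right endpoints: 61/14, 33/7, 71/14, 38/7, 81/14, 43/7, 6.5.
f(61/14) ≈ 3.6154, f(33/7) ≈ 3.7607, f(71/14) ≈ 3.9005, f(38/7) ≈ 4.0356, f(81/14) ≈ 4.1662, f(43/7) ≈ 4.2929, f(6.5) ≈ 4.4159.
Sum = Δx · [f(61/14) + f(33/7) + f(71/14) + ...].
Sum ≈ 10.0668.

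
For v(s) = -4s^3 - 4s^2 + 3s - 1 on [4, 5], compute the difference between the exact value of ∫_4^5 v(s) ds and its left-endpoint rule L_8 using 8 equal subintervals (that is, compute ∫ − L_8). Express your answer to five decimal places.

Exact integral: ∫_4^5 v(s) ds ≈ -437.8333333.
L_8 = -420.671875.
Error ≈ -437.8333333 − (-420.671875) ≈ -17.16146.

-17.16146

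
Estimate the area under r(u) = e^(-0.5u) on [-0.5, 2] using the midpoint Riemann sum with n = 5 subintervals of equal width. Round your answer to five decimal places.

1.82753

Δu = (2 − (-0.5))/5 = 0.5.
Midpoints: -0.25, 0.25, 0.75, 1.25, 1.75.
r(-0.25) ≈ 1.13315, r(0.25) ≈ 0.88250, r(0.75) ≈ 0.68729, r(1.25) ≈ 0.53526, r(1.75) ≈ 0.41686.
Sum = Δu · [r(-0.25) + r(0.25) + r(0.75) + r(1.25) + r(1.75)].
Sum ≈ 1.82753.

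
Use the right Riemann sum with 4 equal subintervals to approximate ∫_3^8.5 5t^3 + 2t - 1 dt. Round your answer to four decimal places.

8656.8604

Δt = (8.5 − 3)/4 = 1.375.
Right endpoints: 4.375, 5.75, 7.125, 8.5.
f(4.375) = 218343/512, f(5.75) = 961.046875, f(7.125) = 932749/512, f(8.5) = 3086.625.
Sum = Δt · [f(4.375) + f(5.75) + f(7.125) + f(8.5)].
Sum ≈ 8656.8604.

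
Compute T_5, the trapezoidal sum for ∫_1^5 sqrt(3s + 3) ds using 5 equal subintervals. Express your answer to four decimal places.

Δs = (5 − 1)/5 = 0.8.
f(1) ≈ 2.4495, f(1.8) ≈ 2.8983, f(2.6) ≈ 3.2863, f(3.4) ≈ 3.6332, f(4.2) ≈ 3.9497, f(5) ≈ 4.2426.
T_5 = (Δs/2)·[f(s_0) + 2f(s_1) + ... + 2f(s_{4}) + f(s_5)].
Sum ≈ 13.6908.

13.6908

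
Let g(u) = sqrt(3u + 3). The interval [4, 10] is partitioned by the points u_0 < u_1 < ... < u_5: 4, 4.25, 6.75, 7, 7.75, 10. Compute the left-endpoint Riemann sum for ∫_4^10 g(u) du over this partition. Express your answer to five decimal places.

27.29732

Subinterval widths: 0.25, 2.5, 0.25, 0.75, 2.25.
Left endpoints: 4, 4.25, 6.75, 7, 7.75.
g(4) ≈ 3.87298, g(4.25) ≈ 3.96863, g(6.75) ≈ 4.82183, g(7) ≈ 4.89898, g(7.75) ≈ 5.12348.
Sum = Σ Δu_i · g(u_i).
Sum ≈ 27.29732.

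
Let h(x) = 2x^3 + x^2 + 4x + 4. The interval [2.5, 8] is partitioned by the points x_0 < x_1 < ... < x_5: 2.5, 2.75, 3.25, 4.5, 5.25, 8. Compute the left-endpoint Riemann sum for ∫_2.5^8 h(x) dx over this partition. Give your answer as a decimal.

1274.015625

Subinterval widths: 0.25, 0.5, 1.25, 0.75, 2.75.
Left endpoints: 2.5, 2.75, 3.25, 4.5, 5.25.
h(2.5) = 51.5, h(2.75) = 64.15625, h(3.25) = 96.21875, h(4.5) = 224.5, h(5.25) = 341.96875.
Sum = Σ Δx_i · h(x_i).
Sum = 1274.015625.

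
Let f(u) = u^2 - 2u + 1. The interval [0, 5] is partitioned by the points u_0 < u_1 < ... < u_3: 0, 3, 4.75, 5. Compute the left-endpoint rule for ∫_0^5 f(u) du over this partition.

13.515625

Subinterval widths: 3, 1.75, 0.25.
Left endpoints: 0, 3, 4.75.
f(0) = 1, f(3) = 4, f(4.75) = 14.0625.
Sum = Σ Δu_i · f(u_i).
Sum = 13.515625.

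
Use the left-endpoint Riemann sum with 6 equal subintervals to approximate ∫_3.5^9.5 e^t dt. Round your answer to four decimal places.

Δt = (9.5 − 3.5)/6 = 1.
Left endpoints: 3.5, 4.5, 5.5, 6.5, 7.5, 8.5.
f(3.5) ≈ 33.1155, f(4.5) ≈ 90.0171, f(5.5) ≈ 244.6919, f(6.5) ≈ 665.1416, f(7.5) ≈ 1808.0424, f(8.5) ≈ 4914.7688.
Sum = Δt · [f(3.5) + f(4.5) + f(5.5) + ...].
Sum ≈ 7755.7774.

7755.7774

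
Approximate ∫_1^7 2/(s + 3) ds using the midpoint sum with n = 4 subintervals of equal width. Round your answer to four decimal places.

Δs = (7 − 1)/4 = 1.5.
Midpoints: 1.75, 3.25, 4.75, 6.25.
f(1.75) = 8/19, f(3.25) = 0.32, f(4.75) = 8/31, f(6.25) = 8/37.
Sum = Δs · [f(1.75) + f(3.25) + f(4.75) + f(6.25)].
Sum ≈ 1.8230.

1.8230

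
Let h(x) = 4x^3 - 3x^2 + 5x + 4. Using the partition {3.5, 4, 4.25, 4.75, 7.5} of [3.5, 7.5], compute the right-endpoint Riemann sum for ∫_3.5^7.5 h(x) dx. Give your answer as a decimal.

Subinterval widths: 0.5, 0.25, 0.5, 2.75.
Right endpoints: 4, 4.25, 4.75, 7.5.
h(4) = 232, h(4.25) = 278.125, h(4.75) = 388.75, h(7.5) = 1560.25.
Sum = Σ Δx_i · h(x_i).
Sum = 4670.59375.

4670.59375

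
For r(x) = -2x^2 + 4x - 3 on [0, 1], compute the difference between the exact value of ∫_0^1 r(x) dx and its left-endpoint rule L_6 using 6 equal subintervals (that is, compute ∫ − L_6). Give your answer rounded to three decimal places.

Exact integral: ∫_0^1 r(x) dx ≈ -1.66667.
L_6 ≈ -1.84259.
Error ≈ -1.66667 − (-1.84259) ≈ 0.176.

0.176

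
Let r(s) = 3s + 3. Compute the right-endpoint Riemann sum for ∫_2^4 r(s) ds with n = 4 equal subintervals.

25.5

Δs = (4 − 2)/4 = 0.5.
Right endpoints: 2.5, 3, 3.5, 4.
r(2.5) = 10.5, r(3) = 12, r(3.5) = 13.5, r(4) = 15.
Sum = Δs · [r(2.5) + r(3) + r(3.5) + r(4)].
Sum = 25.5.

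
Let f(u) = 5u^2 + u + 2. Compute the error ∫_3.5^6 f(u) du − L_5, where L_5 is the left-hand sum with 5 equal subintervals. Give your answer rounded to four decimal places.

Exact integral: ∫_3.5^6 f(u) du ≈ 305.416667.
L_5 = 275.625.
Error ≈ 305.416667 − 275.625 ≈ 29.7917.

29.7917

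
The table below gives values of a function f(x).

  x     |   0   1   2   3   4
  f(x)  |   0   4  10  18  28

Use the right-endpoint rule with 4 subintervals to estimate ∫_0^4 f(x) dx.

60

Δx = 1.
Sum = 1·[4 + 10 + 18 + 28] = 60.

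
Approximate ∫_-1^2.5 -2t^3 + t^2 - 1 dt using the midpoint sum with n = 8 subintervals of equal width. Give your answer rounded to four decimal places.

Δt = (2.5 − (-1))/8 = 0.4375.
Midpoints: -0.78125, -0.34375, 0.09375, 0.53125, 0.96875, 1.40625, 1.84375, 2.28125.
f(-0.78125) = 9241/16384, f(-0.34375) = -13117/16384, f(0.09375) = -16267/16384, f(0.53125) = -16673/16384, f(0.96875) = -30799/16384, f(1.40625) = -75109/16384, f(1.84375) = -166067/16384, f(2.28125) = -320137/16384.
Sum = Δt · [f(-0.78125) + f(-0.34375) + f(0.09375) + ...].
Sum ≈ -16.7942.

-16.7942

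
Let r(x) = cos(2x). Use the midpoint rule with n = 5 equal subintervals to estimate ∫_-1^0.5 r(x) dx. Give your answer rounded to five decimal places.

0.88865

Δx = (0.5 − (-1))/5 = 0.3.
Midpoints: -0.85, -0.55, -0.25, 0.05, 0.35.
r(-0.85) ≈ -0.12884, r(-0.55) ≈ 0.45360, r(-0.25) ≈ 0.87758, r(0.05) ≈ 0.99500, r(0.35) ≈ 0.76484.
Sum = Δx · [r(-0.85) + r(-0.55) + r(-0.25) + r(0.05) + r(0.35)].
Sum ≈ 0.88865.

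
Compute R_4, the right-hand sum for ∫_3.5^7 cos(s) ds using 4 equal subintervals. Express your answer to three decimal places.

Δs = (7 − 3.5)/4 = 0.875.
Right endpoints: 4.375, 5.25, 6.125, 7.
f(4.375) ≈ -0.331, f(5.25) ≈ 0.512, f(6.125) ≈ 0.988, f(7) ≈ 0.754.
Sum = Δs · [f(4.375) + f(5.25) + f(6.125) + f(7)].
Sum ≈ 1.682.

1.682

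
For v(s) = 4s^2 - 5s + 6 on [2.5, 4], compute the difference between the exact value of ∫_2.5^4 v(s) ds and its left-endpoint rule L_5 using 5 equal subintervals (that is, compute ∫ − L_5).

Exact integral: ∫_2.5^4 v(s) ds = 49.125.
L_5 = 44.49.
Error = 49.125 − 44.49 = 4.635.

4.635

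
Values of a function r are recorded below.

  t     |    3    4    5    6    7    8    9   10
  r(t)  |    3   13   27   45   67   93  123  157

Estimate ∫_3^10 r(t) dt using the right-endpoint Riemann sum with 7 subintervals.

525

Δt = 1.
Sum = 1·[13 + 27 + 45 + 67 + 93 + 123 + 157] = 525.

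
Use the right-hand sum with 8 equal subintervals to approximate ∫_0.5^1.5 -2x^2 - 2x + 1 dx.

-3.546875

Δx = (1.5 − 0.5)/8 = 0.125.
Right endpoints: 0.625, 0.75, 0.875, 1, 1.125, 1.25, 1.375, 1.5.
f(0.625) = -1.03125, f(0.75) = -1.625, f(0.875) = -2.28125, f(1) = -3, f(1.125) = -3.78125, f(1.25) = -4.625, f(1.375) = -5.53125, f(1.5) = -6.5.
Sum = Δx · [f(0.625) + f(0.75) + f(0.875) + ...].
Sum = -3.546875.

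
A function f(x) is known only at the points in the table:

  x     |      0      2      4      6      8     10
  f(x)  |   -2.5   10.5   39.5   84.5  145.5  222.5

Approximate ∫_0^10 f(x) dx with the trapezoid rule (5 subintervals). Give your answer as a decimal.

Δx = 2.
T_5 = (2/2)·[(-2.5) + 2·10.5 + 2·39.5 + 2·84.5 + 2·145.5 + 222.5] = 780.

780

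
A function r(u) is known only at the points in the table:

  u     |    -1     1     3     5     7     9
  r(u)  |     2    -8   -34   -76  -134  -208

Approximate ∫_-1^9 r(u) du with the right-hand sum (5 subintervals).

-920

Δu = 2.
Sum = 2·[(-8) + (-34) + (-76) + (-134) + (-208)] = -920.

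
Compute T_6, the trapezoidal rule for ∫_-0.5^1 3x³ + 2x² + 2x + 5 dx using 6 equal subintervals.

Δx = (1 − (-0.5))/6 = 0.25.
f(-0.5) = 4.125, f(-0.25) = 4.578125, f(0) = 5, f(0.25) = 5.671875, f(0.5) = 6.875, f(0.75) = 8.890625, f(1) = 12.
T_6 = (Δx/2)·[f(x_0) + 2f(x_1) + ... + 2f(x_{5}) + f(x_6)].
Sum = 9.76953125.

9.76953125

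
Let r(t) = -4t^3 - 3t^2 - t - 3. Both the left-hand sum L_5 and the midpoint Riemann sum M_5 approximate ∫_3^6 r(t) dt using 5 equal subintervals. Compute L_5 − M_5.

236.61

L_5 = -1184.76.
M_5 = -1421.37.
L_5 − M_5 = 236.61.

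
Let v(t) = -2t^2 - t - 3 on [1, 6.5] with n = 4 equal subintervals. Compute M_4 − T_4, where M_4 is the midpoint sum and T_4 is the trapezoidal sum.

M_4 = -217.80859375.
T_4 = -223.0078125.
M_4 − T_4 = 5.19921875.

5.19921875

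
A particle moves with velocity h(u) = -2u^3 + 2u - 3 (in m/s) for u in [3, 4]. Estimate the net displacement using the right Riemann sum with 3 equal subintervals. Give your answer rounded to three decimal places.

Δu = (4 − 3)/3 = 1/3.
Right endpoints: 10/3, 11/3, 4.
h(10/3) = -1901/27, h(11/3) = -2545/27, h(4) = -123.
Sum = Δu · [h(10/3) + h(11/3) + h(4)].
Sum ≈ -95.889.

-95.889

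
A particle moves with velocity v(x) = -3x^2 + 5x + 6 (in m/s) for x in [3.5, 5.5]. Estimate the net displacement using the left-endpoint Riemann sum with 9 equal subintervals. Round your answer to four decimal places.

-61.6605

Δx = (5.5 − 3.5)/9 = 2/9.
Left endpoints: 3.5, 67/18, 71/18, 25/6, 79/18, 83/18, 29/6, 91/18, 95/18.
v(3.5) = -13.25, v(67/18) = -1831/108, v(71/18) = -2263/108, v(25/6) = -25.25, v(79/18) = -3223/108, v(83/18) = -3751/108, v(29/6) = -479/12, v(91/18) = -4903/108, v(95/18) = -5527/108.
Sum = Δx · [v(3.5) + v(67/18) + v(71/18) + ...].
Sum ≈ -61.6605.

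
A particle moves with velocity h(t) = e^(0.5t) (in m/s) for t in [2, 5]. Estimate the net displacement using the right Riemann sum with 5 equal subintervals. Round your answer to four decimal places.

21.9094

Δt = (5 − 2)/5 = 0.6.
Right endpoints: 2.6, 3.2, 3.8, 4.4, 5.
h(2.6) ≈ 3.6693, h(3.2) ≈ 4.9530, h(3.8) ≈ 6.6859, h(4.4) ≈ 9.0250, h(5) ≈ 12.1825.
Sum = Δt · [h(2.6) + h(3.2) + h(3.8) + h(4.4) + h(5)].
Sum ≈ 21.9094.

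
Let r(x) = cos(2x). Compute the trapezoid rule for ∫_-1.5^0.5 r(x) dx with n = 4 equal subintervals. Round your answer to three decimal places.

0.450

Δx = (0.5 − (-1.5))/4 = 0.5.
r(-1.5) ≈ -0.990, r(-1) ≈ -0.416, r(-0.5) ≈ 0.540, r(0) ≈ 1.000, r(0.5) ≈ 0.540.
T_4 = (Δx/2)·[r(x_0) + 2r(x_1) + 2r(x_2) + 2r(x_3) + r(x_4)].
Sum ≈ 0.450.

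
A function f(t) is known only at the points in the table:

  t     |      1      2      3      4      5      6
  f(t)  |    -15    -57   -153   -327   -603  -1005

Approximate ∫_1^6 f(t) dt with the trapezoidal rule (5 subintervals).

Δt = 1.
T_5 = (1/2)·[(-15) + 2·(-57) + 2·(-153) + 2·(-327) + 2·(-603) + (-1005)] = -1650.

-1650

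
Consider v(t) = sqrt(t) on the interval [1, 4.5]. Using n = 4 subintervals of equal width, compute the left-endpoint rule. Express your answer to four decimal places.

Δt = (4.5 − 1)/4 = 0.875.
Left endpoints: 1, 1.875, 2.75, 3.625.
v(1) ≈ 1.0000, v(1.875) ≈ 1.3693, v(2.75) ≈ 1.6583, v(3.625) ≈ 1.9039.
Sum = Δt · [v(1) + v(1.875) + v(2.75) + v(3.625)].
Sum ≈ 5.1901.

5.1901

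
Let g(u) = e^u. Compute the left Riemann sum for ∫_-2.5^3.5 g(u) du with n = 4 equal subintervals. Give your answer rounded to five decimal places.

Δu = (3.5 − (-2.5))/4 = 1.5.
Left endpoints: -2.5, -1, 0.5, 2.
g(-2.5) ≈ 0.08208, g(-1) ≈ 0.36788, g(0.5) ≈ 1.64872, g(2) ≈ 7.38906.
Sum = Δu · [g(-2.5) + g(-1) + g(0.5) + g(2)].
Sum ≈ 14.23161.

14.23161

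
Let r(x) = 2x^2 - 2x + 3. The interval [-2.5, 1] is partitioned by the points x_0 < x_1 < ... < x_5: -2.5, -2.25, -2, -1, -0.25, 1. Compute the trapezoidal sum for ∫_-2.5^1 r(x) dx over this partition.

Subinterval widths: 0.25, 0.25, 1, 0.75, 1.25.
r(-2.5) = 20.5, r(-2.25) = 17.625, r(-2) = 15, r(-1) = 7, r(-0.25) = 3.625, r(1) = 3.
On each subinterval the trapezoid contributes (Δx_i/2)·[r(x_{i-1}) + r(x_i)].
Sum = 27.96875.

27.96875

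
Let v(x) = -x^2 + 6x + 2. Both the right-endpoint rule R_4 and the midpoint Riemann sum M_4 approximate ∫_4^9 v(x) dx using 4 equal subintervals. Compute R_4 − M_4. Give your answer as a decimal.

-23.828125

R_4 = -39.84375.
M_4 = -16.015625.
R_4 − M_4 = -23.828125.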